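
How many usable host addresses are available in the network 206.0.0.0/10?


Host bits = 32 - 10 = 22
Total addresses = 2^22 = 4194304
Usable = total - 2 (network and broadcast)
Usable hosts: 4194302


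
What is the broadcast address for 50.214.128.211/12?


Network: 50.208.0.0/12
Host bits = 20
Set all host bits to 1:
Broadcast: 50.223.255.255


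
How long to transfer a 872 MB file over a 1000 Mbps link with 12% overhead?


Effective throughput = 1000 * (1 - 12/100) = 880 Mbps
File size in Mb = 872 * 8 = 6976 Mb
Time = 6976 / 880
Time = 7.9273 seconds


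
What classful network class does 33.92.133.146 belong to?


First octet: 33
Binary: 00100001
0xxxxxxx -> Class A (1-126)
Class A, default mask 255.0.0.0 (/8)


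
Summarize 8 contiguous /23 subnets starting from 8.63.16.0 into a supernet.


Original prefix: /23
Number of subnets: 8 = 2^3
New prefix = 23 - 3 = 20
Supernet: 8.63.16.0/20


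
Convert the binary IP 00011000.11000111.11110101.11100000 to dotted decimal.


00011000 = 24
11000111 = 199
11110101 = 245
11100000 = 224
IP: 24.199.245.224


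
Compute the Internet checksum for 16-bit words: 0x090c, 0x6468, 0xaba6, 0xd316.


Sum all words (with carry folding):
+ 0x090c = 0x090c
+ 0x6468 = 0x6d74
+ 0xaba6 = 0x191b
+ 0xd316 = 0xec31
One's complement: ~0xec31
Checksum = 0x13ce


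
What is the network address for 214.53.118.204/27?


IP:   11010110.00110101.01110110.11001100
Mask: 11111111.11111111.11111111.11100000
AND operation:
Net:  11010110.00110101.01110110.11000000
Network: 214.53.118.192/27


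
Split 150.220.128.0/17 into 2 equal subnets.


New prefix = 17 + 1 = 18
Each subnet has 16384 addresses
  150.220.128.0/18
  150.220.192.0/18
Subnets: 150.220.128.0/18, 150.220.192.0/18


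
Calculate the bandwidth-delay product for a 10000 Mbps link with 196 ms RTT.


BDP = bandwidth * RTT
= 10000 Mbps * 196 ms
= 10000 * 1e6 * 196 / 1000 bits
= 1960000000 bits
= 245000000 bytes
= 239257.8125 KB
BDP = 1960000000 bits (245000000 bytes)


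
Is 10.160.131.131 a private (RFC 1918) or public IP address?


RFC 1918 private ranges:
  10.0.0.0/8 (10.0.0.0 - 10.255.255.255)
  172.16.0.0/12 (172.16.0.0 - 172.31.255.255)
  192.168.0.0/16 (192.168.0.0 - 192.168.255.255)
Private (in 10.0.0.0/8)


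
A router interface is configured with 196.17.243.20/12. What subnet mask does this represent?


/12 means 12 network bits, 20 host bits
Binary: 11111111111100000000000000000000
Mask: 255.240.0.0


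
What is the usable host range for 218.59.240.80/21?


Network: 218.59.240.0
Broadcast: 218.59.247.255
First usable = network + 1
Last usable = broadcast - 1
Range: 218.59.240.1 to 218.59.247.254


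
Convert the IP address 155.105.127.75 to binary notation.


155 = 10011011
105 = 01101001
127 = 01111111
75 = 01001011
Binary: 10011011.01101001.01111111.01001011


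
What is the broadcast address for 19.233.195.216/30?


Network: 19.233.195.216/30
Host bits = 2
Set all host bits to 1:
Broadcast: 19.233.195.219


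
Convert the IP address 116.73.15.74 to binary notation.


116 = 01110100
73 = 01001001
15 = 00001111
74 = 01001010
Binary: 01110100.01001001.00001111.01001010


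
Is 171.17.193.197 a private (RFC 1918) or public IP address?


RFC 1918 private ranges:
  10.0.0.0/8 (10.0.0.0 - 10.255.255.255)
  172.16.0.0/12 (172.16.0.0 - 172.31.255.255)
  192.168.0.0/16 (192.168.0.0 - 192.168.255.255)
Public (not in any RFC 1918 range)


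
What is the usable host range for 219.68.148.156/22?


Network: 219.68.148.0
Broadcast: 219.68.151.255
First usable = network + 1
Last usable = broadcast - 1
Range: 219.68.148.1 to 219.68.151.254


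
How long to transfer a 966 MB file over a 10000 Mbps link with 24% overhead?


Effective throughput = 10000 * (1 - 24/100) = 7600 Mbps
File size in Mb = 966 * 8 = 7728 Mb
Time = 7728 / 7600
Time = 1.0168 seconds


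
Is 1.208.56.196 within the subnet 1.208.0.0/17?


Subnet network: 1.208.0.0
Test IP AND mask: 1.208.0.0
Yes, 1.208.56.196 is in 1.208.0.0/17


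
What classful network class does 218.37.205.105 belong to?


First octet: 218
Binary: 11011010
110xxxxx -> Class C (192-223)
Class C, default mask 255.255.255.0 (/24)


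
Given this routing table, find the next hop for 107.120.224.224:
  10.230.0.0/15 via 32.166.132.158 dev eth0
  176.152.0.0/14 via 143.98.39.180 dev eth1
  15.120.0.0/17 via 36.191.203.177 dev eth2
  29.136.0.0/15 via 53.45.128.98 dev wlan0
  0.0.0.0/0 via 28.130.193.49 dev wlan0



Longest prefix match for 107.120.224.224:
  /15 10.230.0.0: no
  /14 176.152.0.0: no
  /17 15.120.0.0: no
  /15 29.136.0.0: no
  /0 0.0.0.0: MATCH
Selected: next-hop 28.130.193.49 via wlan0 (matched /0)


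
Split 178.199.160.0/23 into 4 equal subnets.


New prefix = 23 + 2 = 25
Each subnet has 128 addresses
  178.199.160.0/25
  178.199.160.128/25
  178.199.161.0/25
  178.199.161.128/25
Subnets: 178.199.160.0/25, 178.199.160.128/25, 178.199.161.0/25, 178.199.161.128/25


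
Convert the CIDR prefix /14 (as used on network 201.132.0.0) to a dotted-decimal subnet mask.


/14 means 14 network bits, 18 host bits
Binary: 11111111111111000000000000000000
Mask: 255.252.0.0


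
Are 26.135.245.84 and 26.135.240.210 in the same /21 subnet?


Mask: 255.255.248.0
26.135.245.84 AND mask = 26.135.240.0
26.135.240.210 AND mask = 26.135.240.0
Yes, same subnet (26.135.240.0)


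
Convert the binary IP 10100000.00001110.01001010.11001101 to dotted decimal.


10100000 = 160
00001110 = 14
01001010 = 74
11001101 = 205
IP: 160.14.74.205


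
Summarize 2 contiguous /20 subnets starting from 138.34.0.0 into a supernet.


Original prefix: /20
Number of subnets: 2 = 2^1
New prefix = 20 - 1 = 19
Supernet: 138.34.0.0/19


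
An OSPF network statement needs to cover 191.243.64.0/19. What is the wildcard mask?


Subnet mask: 255.255.224.0
Wildcard = 255.255.255.255 - subnet mask
255 - 255 = 0
255 - 255 = 0
255 - 224 = 31
255 - 0 = 255
Wildcard: 0.0.31.255


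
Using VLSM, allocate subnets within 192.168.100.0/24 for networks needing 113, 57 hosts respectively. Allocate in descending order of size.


113 hosts -> /25 (126 usable): 192.168.100.0/25
57 hosts -> /26 (62 usable): 192.168.100.128/26
Allocation: 192.168.100.0/25 (113 hosts, 126 usable); 192.168.100.128/26 (57 hosts, 62 usable)


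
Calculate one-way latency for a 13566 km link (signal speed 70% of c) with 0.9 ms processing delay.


Speed = 0.7 * 3e5 km/s = 210000 km/s
Propagation delay = 13566 / 210000 = 0.0646 s = 64.6 ms
Processing delay = 0.9 ms
Total one-way latency = 65.5 ms


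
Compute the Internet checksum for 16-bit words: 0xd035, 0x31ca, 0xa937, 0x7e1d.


Sum all words (with carry folding):
+ 0xd035 = 0xd035
+ 0x31ca = 0x0200
+ 0xa937 = 0xab37
+ 0x7e1d = 0x2955
One's complement: ~0x2955
Checksum = 0xd6aa


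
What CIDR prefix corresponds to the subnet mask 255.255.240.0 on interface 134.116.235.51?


Binary: 11111111.11111111.11110000.00000000
Count leading 1s
Prefix: /20


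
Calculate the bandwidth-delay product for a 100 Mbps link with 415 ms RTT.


BDP = bandwidth * RTT
= 100 Mbps * 415 ms
= 100 * 1e6 * 415 / 1000 bits
= 41500000 bits
= 5187500 bytes
= 5065.918 KB
BDP = 41500000 bits (5187500 bytes)


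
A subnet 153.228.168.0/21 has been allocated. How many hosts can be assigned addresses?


Host bits = 32 - 21 = 11
Total addresses = 2^11 = 2048
Usable = total - 2 (network and broadcast)
Usable hosts: 2046


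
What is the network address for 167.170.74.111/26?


IP:   10100111.10101010.01001010.01101111
Mask: 11111111.11111111.11111111.11000000
AND operation:
Net:  10100111.10101010.01001010.01000000
Network: 167.170.74.64/26


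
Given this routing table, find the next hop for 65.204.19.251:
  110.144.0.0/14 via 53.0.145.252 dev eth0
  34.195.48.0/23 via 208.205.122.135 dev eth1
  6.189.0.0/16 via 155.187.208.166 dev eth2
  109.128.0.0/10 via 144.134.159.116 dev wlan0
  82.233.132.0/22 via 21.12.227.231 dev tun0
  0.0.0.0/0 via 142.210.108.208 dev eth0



Longest prefix match for 65.204.19.251:
  /14 110.144.0.0: no
  /23 34.195.48.0: no
  /16 6.189.0.0: no
  /10 109.128.0.0: no
  /22 82.233.132.0: no
  /0 0.0.0.0: MATCH
Selected: next-hop 142.210.108.208 via eth0 (matched /0)


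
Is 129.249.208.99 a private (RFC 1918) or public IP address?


RFC 1918 private ranges:
  10.0.0.0/8 (10.0.0.0 - 10.255.255.255)
  172.16.0.0/12 (172.16.0.0 - 172.31.255.255)
  192.168.0.0/16 (192.168.0.0 - 192.168.255.255)
Public (not in any RFC 1918 range)


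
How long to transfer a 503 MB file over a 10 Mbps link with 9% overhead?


Effective throughput = 10 * (1 - 9/100) = 9.1 Mbps
File size in Mb = 503 * 8 = 4024 Mb
Time = 4024 / 9.1
Time = 442.1978 seconds


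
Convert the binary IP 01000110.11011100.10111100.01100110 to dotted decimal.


01000110 = 70
11011100 = 220
10111100 = 188
01100110 = 102
IP: 70.220.188.102


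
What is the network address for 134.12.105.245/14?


IP:   10000110.00001100.01101001.11110101
Mask: 11111111.11111100.00000000.00000000
AND operation:
Net:  10000110.00001100.00000000.00000000
Network: 134.12.0.0/14


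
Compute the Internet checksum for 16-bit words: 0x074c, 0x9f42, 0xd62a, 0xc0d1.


Sum all words (with carry folding):
+ 0x074c = 0x074c
+ 0x9f42 = 0xa68e
+ 0xd62a = 0x7cb9
+ 0xc0d1 = 0x3d8b
One's complement: ~0x3d8b
Checksum = 0xc274


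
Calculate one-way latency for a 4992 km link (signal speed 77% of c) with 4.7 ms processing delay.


Speed = 0.77 * 3e5 km/s = 231000 km/s
Propagation delay = 4992 / 231000 = 0.0216 s = 21.6104 ms
Processing delay = 4.7 ms
Total one-way latency = 26.3104 ms


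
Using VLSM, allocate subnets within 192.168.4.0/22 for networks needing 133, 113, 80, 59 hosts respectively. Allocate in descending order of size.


133 hosts -> /24 (254 usable): 192.168.4.0/24
113 hosts -> /25 (126 usable): 192.168.5.0/25
80 hosts -> /25 (126 usable): 192.168.5.128/25
59 hosts -> /26 (62 usable): 192.168.6.0/26
Allocation: 192.168.4.0/24 (133 hosts, 254 usable); 192.168.5.0/25 (113 hosts, 126 usable); 192.168.5.128/25 (80 hosts, 126 usable); 192.168.6.0/26 (59 hosts, 62 usable)


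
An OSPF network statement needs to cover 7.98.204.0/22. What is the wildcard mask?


Subnet mask: 255.255.252.0
Wildcard = 255.255.255.255 - subnet mask
255 - 255 = 0
255 - 255 = 0
255 - 252 = 3
255 - 0 = 255
Wildcard: 0.0.3.255


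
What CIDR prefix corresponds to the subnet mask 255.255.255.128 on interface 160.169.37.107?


Binary: 11111111.11111111.11111111.10000000
Count leading 1s
Prefix: /25


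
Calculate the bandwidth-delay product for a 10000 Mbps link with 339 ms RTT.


BDP = bandwidth * RTT
= 10000 Mbps * 339 ms
= 10000 * 1e6 * 339 / 1000 bits
= 3390000000 bits
= 423750000 bytes
= 413818.3594 KB
BDP = 3390000000 bits (423750000 bytes)


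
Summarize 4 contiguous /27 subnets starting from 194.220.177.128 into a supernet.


Original prefix: /27
Number of subnets: 4 = 2^2
New prefix = 27 - 2 = 25
Supernet: 194.220.177.128/25


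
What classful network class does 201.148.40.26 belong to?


First octet: 201
Binary: 11001001
110xxxxx -> Class C (192-223)
Class C, default mask 255.255.255.0 (/24)


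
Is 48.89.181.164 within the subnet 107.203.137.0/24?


Subnet network: 107.203.137.0
Test IP AND mask: 48.89.181.0
No, 48.89.181.164 is not in 107.203.137.0/24


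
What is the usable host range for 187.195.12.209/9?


Network: 187.128.0.0
Broadcast: 187.255.255.255
First usable = network + 1
Last usable = broadcast - 1
Range: 187.128.0.1 to 187.255.255.254


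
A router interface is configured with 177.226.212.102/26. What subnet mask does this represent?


/26 means 26 network bits, 6 host bits
Binary: 11111111111111111111111111000000
Mask: 255.255.255.192


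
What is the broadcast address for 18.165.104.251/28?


Network: 18.165.104.240/28
Host bits = 4
Set all host bits to 1:
Broadcast: 18.165.104.255


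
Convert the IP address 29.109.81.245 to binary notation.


29 = 00011101
109 = 01101101
81 = 01010001
245 = 11110101
Binary: 00011101.01101101.01010001.11110101


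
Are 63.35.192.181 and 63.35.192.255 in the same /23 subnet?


Mask: 255.255.254.0
63.35.192.181 AND mask = 63.35.192.0
63.35.192.255 AND mask = 63.35.192.0
Yes, same subnet (63.35.192.0)


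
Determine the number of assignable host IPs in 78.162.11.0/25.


Host bits = 32 - 25 = 7
Total addresses = 2^7 = 128
Usable = total - 2 (network and broadcast)
Usable hosts: 126


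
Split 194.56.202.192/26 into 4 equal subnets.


New prefix = 26 + 2 = 28
Each subnet has 16 addresses
  194.56.202.192/28
  194.56.202.208/28
  194.56.202.224/28
  194.56.202.240/28
Subnets: 194.56.202.192/28, 194.56.202.208/28, 194.56.202.224/28, 194.56.202.240/28


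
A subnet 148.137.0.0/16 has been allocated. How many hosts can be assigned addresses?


Host bits = 32 - 16 = 16
Total addresses = 2^16 = 65536
Usable = total - 2 (network and broadcast)
Usable hosts: 65534


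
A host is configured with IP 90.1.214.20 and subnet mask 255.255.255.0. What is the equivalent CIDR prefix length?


Binary: 11111111.11111111.11111111.00000000
Count leading 1s
Prefix: /24


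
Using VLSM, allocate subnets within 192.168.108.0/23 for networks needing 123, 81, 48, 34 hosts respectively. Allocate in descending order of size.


123 hosts -> /25 (126 usable): 192.168.108.0/25
81 hosts -> /25 (126 usable): 192.168.108.128/25
48 hosts -> /26 (62 usable): 192.168.109.0/26
34 hosts -> /26 (62 usable): 192.168.109.64/26
Allocation: 192.168.108.0/25 (123 hosts, 126 usable); 192.168.108.128/25 (81 hosts, 126 usable); 192.168.109.0/26 (48 hosts, 62 usable); 192.168.109.64/26 (34 hosts, 62 usable)


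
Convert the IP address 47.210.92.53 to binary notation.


47 = 00101111
210 = 11010010
92 = 01011100
53 = 00110101
Binary: 00101111.11010010.01011100.00110101


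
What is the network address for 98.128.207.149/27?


IP:   01100010.10000000.11001111.10010101
Mask: 11111111.11111111.11111111.11100000
AND operation:
Net:  01100010.10000000.11001111.10000000
Network: 98.128.207.128/27


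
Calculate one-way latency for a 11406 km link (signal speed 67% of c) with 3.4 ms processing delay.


Speed = 0.67 * 3e5 km/s = 201000 km/s
Propagation delay = 11406 / 201000 = 0.0567 s = 56.7463 ms
Processing delay = 3.4 ms
Total one-way latency = 60.1463 ms


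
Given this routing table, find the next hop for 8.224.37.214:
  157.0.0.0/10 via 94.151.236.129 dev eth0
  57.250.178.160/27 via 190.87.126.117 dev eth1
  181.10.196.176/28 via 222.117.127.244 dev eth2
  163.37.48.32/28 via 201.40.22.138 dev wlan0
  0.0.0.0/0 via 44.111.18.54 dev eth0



Longest prefix match for 8.224.37.214:
  /10 157.0.0.0: no
  /27 57.250.178.160: no
  /28 181.10.196.176: no
  /28 163.37.48.32: no
  /0 0.0.0.0: MATCH
Selected: next-hop 44.111.18.54 via eth0 (matched /0)


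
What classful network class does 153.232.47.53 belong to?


First octet: 153
Binary: 10011001
10xxxxxx -> Class B (128-191)
Class B, default mask 255.255.0.0 (/16)


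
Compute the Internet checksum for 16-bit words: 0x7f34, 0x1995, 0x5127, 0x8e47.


Sum all words (with carry folding):
+ 0x7f34 = 0x7f34
+ 0x1995 = 0x98c9
+ 0x5127 = 0xe9f0
+ 0x8e47 = 0x7838
One's complement: ~0x7838
Checksum = 0x87c7


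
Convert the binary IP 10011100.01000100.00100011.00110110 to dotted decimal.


10011100 = 156
01000100 = 68
00100011 = 35
00110110 = 54
IP: 156.68.35.54


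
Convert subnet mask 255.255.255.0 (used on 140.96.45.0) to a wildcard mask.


Subnet mask: 255.255.255.0
Wildcard = 255.255.255.255 - subnet mask
255 - 255 = 0
255 - 255 = 0
255 - 255 = 0
255 - 0 = 255
Wildcard: 0.0.0.255


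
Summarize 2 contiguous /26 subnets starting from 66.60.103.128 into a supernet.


Original prefix: /26
Number of subnets: 2 = 2^1
New prefix = 26 - 1 = 25
Supernet: 66.60.103.128/25


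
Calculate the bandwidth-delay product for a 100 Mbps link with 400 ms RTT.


BDP = bandwidth * RTT
= 100 Mbps * 400 ms
= 100 * 1e6 * 400 / 1000 bits
= 40000000 bits
= 5000000 bytes
= 4882.8125 KB
BDP = 40000000 bits (5000000 bytes)


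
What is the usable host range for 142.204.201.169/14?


Network: 142.204.0.0
Broadcast: 142.207.255.255
First usable = network + 1
Last usable = broadcast - 1
Range: 142.204.0.1 to 142.207.255.254


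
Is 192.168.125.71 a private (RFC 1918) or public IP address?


RFC 1918 private ranges:
  10.0.0.0/8 (10.0.0.0 - 10.255.255.255)
  172.16.0.0/12 (172.16.0.0 - 172.31.255.255)
  192.168.0.0/16 (192.168.0.0 - 192.168.255.255)
Private (in 192.168.0.0/16)


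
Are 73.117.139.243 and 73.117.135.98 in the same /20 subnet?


Mask: 255.255.240.0
73.117.139.243 AND mask = 73.117.128.0
73.117.135.98 AND mask = 73.117.128.0
Yes, same subnet (73.117.128.0)


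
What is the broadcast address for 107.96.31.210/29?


Network: 107.96.31.208/29
Host bits = 3
Set all host bits to 1:
Broadcast: 107.96.31.215


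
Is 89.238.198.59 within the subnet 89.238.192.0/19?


Subnet network: 89.238.192.0
Test IP AND mask: 89.238.192.0
Yes, 89.238.198.59 is in 89.238.192.0/19


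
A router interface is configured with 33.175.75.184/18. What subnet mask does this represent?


/18 means 18 network bits, 14 host bits
Binary: 11111111111111111100000000000000
Mask: 255.255.192.0


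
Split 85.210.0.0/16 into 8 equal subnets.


New prefix = 16 + 3 = 19
Each subnet has 8192 addresses
  85.210.0.0/19
  85.210.32.0/19
  85.210.64.0/19
  85.210.96.0/19
  85.210.128.0/19
  85.210.160.0/19
  85.210.192.0/19
  85.210.224.0/19
Subnets: 85.210.0.0/19, 85.210.32.0/19, 85.210.64.0/19, 85.210.96.0/19, 85.210.128.0/19, 85.210.160.0/19, 85.210.192.0/19, 85.210.224.0/19


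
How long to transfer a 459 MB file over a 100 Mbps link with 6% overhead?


Effective throughput = 100 * (1 - 6/100) = 94 Mbps
File size in Mb = 459 * 8 = 3672 Mb
Time = 3672 / 94
Time = 39.0638 seconds


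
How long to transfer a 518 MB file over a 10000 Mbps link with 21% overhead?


Effective throughput = 10000 * (1 - 21/100) = 7900 Mbps
File size in Mb = 518 * 8 = 4144 Mb
Time = 4144 / 7900
Time = 0.5246 seconds


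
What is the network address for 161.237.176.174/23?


IP:   10100001.11101101.10110000.10101110
Mask: 11111111.11111111.11111110.00000000
AND operation:
Net:  10100001.11101101.10110000.00000000
Network: 161.237.176.0/23


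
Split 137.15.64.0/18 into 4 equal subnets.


New prefix = 18 + 2 = 20
Each subnet has 4096 addresses
  137.15.64.0/20
  137.15.80.0/20
  137.15.96.0/20
  137.15.112.0/20
Subnets: 137.15.64.0/20, 137.15.80.0/20, 137.15.96.0/20, 137.15.112.0/20


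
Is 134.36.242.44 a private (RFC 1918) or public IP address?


RFC 1918 private ranges:
  10.0.0.0/8 (10.0.0.0 - 10.255.255.255)
  172.16.0.0/12 (172.16.0.0 - 172.31.255.255)
  192.168.0.0/16 (192.168.0.0 - 192.168.255.255)
Public (not in any RFC 1918 range)


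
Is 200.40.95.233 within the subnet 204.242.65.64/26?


Subnet network: 204.242.65.64
Test IP AND mask: 200.40.95.192
No, 200.40.95.233 is not in 204.242.65.64/26


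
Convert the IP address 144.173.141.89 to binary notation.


144 = 10010000
173 = 10101101
141 = 10001101
89 = 01011001
Binary: 10010000.10101101.10001101.01011001


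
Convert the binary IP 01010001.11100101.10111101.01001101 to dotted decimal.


01010001 = 81
11100101 = 229
10111101 = 189
01001101 = 77
IP: 81.229.189.77


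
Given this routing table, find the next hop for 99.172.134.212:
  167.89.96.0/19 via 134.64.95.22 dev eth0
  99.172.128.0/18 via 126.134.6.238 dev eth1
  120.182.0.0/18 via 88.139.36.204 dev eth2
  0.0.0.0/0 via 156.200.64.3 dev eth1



Longest prefix match for 99.172.134.212:
  /19 167.89.96.0: no
  /18 99.172.128.0: MATCH
  /18 120.182.0.0: no
  /0 0.0.0.0: MATCH
Selected: next-hop 126.134.6.238 via eth1 (matched /18)


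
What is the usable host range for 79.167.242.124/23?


Network: 79.167.242.0
Broadcast: 79.167.243.255
First usable = network + 1
Last usable = broadcast - 1
Range: 79.167.242.1 to 79.167.243.254


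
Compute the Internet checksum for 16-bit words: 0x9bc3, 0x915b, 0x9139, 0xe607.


Sum all words (with carry folding):
+ 0x9bc3 = 0x9bc3
+ 0x915b = 0x2d1f
+ 0x9139 = 0xbe58
+ 0xe607 = 0xa460
One's complement: ~0xa460
Checksum = 0x5b9f


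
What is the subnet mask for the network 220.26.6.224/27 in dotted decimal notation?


/27 means 27 network bits, 5 host bits
Binary: 11111111111111111111111111100000
Mask: 255.255.255.224


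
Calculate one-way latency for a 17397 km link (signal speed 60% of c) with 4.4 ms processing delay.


Speed = 0.6 * 3e5 km/s = 180000 km/s
Propagation delay = 17397 / 180000 = 0.0966 s = 96.65 ms
Processing delay = 4.4 ms
Total one-way latency = 101.05 ms


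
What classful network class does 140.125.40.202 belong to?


First octet: 140
Binary: 10001100
10xxxxxx -> Class B (128-191)
Class B, default mask 255.255.0.0 (/16)


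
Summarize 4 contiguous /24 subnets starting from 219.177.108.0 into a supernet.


Original prefix: /24
Number of subnets: 4 = 2^2
New prefix = 24 - 2 = 22
Supernet: 219.177.108.0/22


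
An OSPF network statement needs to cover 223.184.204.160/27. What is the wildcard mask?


Subnet mask: 255.255.255.224
Wildcard = 255.255.255.255 - subnet mask
255 - 255 = 0
255 - 255 = 0
255 - 255 = 0
255 - 224 = 31
Wildcard: 0.0.0.31


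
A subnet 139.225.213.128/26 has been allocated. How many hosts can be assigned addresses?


Host bits = 32 - 26 = 6
Total addresses = 2^6 = 64
Usable = total - 2 (network and broadcast)
Usable hosts: 62


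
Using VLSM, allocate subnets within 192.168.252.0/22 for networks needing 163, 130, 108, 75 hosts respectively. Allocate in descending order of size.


163 hosts -> /24 (254 usable): 192.168.252.0/24
130 hosts -> /24 (254 usable): 192.168.253.0/24
108 hosts -> /25 (126 usable): 192.168.254.0/25
75 hosts -> /25 (126 usable): 192.168.254.128/25
Allocation: 192.168.252.0/24 (163 hosts, 254 usable); 192.168.253.0/24 (130 hosts, 254 usable); 192.168.254.0/25 (108 hosts, 126 usable); 192.168.254.128/25 (75 hosts, 126 usable)


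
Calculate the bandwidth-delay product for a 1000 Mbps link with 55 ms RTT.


BDP = bandwidth * RTT
= 1000 Mbps * 55 ms
= 1000 * 1e6 * 55 / 1000 bits
= 55000000 bits
= 6875000 bytes
= 6713.8672 KB
BDP = 55000000 bits (6875000 bytes)


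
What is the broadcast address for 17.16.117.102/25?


Network: 17.16.117.0/25
Host bits = 7
Set all host bits to 1:
Broadcast: 17.16.117.127


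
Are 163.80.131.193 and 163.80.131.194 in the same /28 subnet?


Mask: 255.255.255.240
163.80.131.193 AND mask = 163.80.131.192
163.80.131.194 AND mask = 163.80.131.192
Yes, same subnet (163.80.131.192)


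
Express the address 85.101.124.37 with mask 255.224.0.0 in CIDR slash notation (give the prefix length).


Binary: 11111111.11100000.00000000.00000000
Count leading 1s
Prefix: /11


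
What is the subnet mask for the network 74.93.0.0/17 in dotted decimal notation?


/17 means 17 network bits, 15 host bits
Binary: 11111111111111111000000000000000
Mask: 255.255.128.0


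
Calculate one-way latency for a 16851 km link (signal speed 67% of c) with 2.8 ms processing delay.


Speed = 0.67 * 3e5 km/s = 201000 km/s
Propagation delay = 16851 / 201000 = 0.0838 s = 83.8358 ms
Processing delay = 2.8 ms
Total one-way latency = 86.6358 ms


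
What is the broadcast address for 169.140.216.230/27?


Network: 169.140.216.224/27
Host bits = 5
Set all host bits to 1:
Broadcast: 169.140.216.255


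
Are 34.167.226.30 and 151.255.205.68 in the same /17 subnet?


Mask: 255.255.128.0
34.167.226.30 AND mask = 34.167.128.0
151.255.205.68 AND mask = 151.255.128.0
No, different subnets (34.167.128.0 vs 151.255.128.0)


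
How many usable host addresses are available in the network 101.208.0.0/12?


Host bits = 32 - 12 = 20
Total addresses = 2^20 = 1048576
Usable = total - 2 (network and broadcast)
Usable hosts: 1048574


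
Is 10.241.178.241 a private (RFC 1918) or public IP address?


RFC 1918 private ranges:
  10.0.0.0/8 (10.0.0.0 - 10.255.255.255)
  172.16.0.0/12 (172.16.0.0 - 172.31.255.255)
  192.168.0.0/16 (192.168.0.0 - 192.168.255.255)
Private (in 10.0.0.0/8)


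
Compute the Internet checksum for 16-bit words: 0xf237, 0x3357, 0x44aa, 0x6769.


Sum all words (with carry folding):
+ 0xf237 = 0xf237
+ 0x3357 = 0x258f
+ 0x44aa = 0x6a39
+ 0x6769 = 0xd1a2
One's complement: ~0xd1a2
Checksum = 0x2e5d


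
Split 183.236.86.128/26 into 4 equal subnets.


New prefix = 26 + 2 = 28
Each subnet has 16 addresses
  183.236.86.128/28
  183.236.86.144/28
  183.236.86.160/28
  183.236.86.176/28
Subnets: 183.236.86.128/28, 183.236.86.144/28, 183.236.86.160/28, 183.236.86.176/28


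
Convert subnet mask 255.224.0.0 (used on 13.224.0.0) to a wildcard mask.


Subnet mask: 255.224.0.0
Wildcard = 255.255.255.255 - subnet mask
255 - 255 = 0
255 - 224 = 31
255 - 0 = 255
255 - 0 = 255
Wildcard: 0.31.255.255


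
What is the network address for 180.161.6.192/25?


IP:   10110100.10100001.00000110.11000000
Mask: 11111111.11111111.11111111.10000000
AND operation:
Net:  10110100.10100001.00000110.10000000
Network: 180.161.6.128/25


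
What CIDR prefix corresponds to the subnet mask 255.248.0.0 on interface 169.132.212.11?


Binary: 11111111.11111000.00000000.00000000
Count leading 1s
Prefix: /13


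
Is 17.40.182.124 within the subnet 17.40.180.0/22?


Subnet network: 17.40.180.0
Test IP AND mask: 17.40.180.0
Yes, 17.40.182.124 is in 17.40.180.0/22


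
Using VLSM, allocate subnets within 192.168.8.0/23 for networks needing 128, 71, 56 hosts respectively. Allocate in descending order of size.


128 hosts -> /24 (254 usable): 192.168.8.0/24
71 hosts -> /25 (126 usable): 192.168.9.0/25
56 hosts -> /26 (62 usable): 192.168.9.128/26
Allocation: 192.168.8.0/24 (128 hosts, 254 usable); 192.168.9.0/25 (71 hosts, 126 usable); 192.168.9.128/26 (56 hosts, 62 usable)


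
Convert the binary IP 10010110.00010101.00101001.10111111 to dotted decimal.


10010110 = 150
00010101 = 21
00101001 = 41
10111111 = 191
IP: 150.21.41.191


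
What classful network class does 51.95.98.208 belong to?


First octet: 51
Binary: 00110011
0xxxxxxx -> Class A (1-126)
Class A, default mask 255.0.0.0 (/8)


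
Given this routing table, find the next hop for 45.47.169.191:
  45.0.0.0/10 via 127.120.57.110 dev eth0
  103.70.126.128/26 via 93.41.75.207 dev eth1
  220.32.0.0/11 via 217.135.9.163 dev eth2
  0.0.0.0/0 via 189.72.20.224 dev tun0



Longest prefix match for 45.47.169.191:
  /10 45.0.0.0: MATCH
  /26 103.70.126.128: no
  /11 220.32.0.0: no
  /0 0.0.0.0: MATCH
Selected: next-hop 127.120.57.110 via eth0 (matched /10)


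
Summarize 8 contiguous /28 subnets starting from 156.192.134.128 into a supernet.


Original prefix: /28
Number of subnets: 8 = 2^3
New prefix = 28 - 3 = 25
Supernet: 156.192.134.128/25


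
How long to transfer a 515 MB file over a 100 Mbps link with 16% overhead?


Effective throughput = 100 * (1 - 16/100) = 84 Mbps
File size in Mb = 515 * 8 = 4120 Mb
Time = 4120 / 84
Time = 49.0476 seconds


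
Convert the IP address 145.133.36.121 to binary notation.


145 = 10010001
133 = 10000101
36 = 00100100
121 = 01111001
Binary: 10010001.10000101.00100100.01111001


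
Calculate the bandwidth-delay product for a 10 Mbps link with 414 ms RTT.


BDP = bandwidth * RTT
= 10 Mbps * 414 ms
= 10 * 1e6 * 414 / 1000 bits
= 4140000 bits
= 517500 bytes
= 505.3711 KB
BDP = 4140000 bits (517500 bytes)


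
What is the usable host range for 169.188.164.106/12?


Network: 169.176.0.0
Broadcast: 169.191.255.255
First usable = network + 1
Last usable = broadcast - 1
Range: 169.176.0.1 to 169.191.255.254


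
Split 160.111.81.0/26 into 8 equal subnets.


New prefix = 26 + 3 = 29
Each subnet has 8 addresses
  160.111.81.0/29
  160.111.81.8/29
  160.111.81.16/29
  160.111.81.24/29
  160.111.81.32/29
  160.111.81.40/29
  160.111.81.48/29
  160.111.81.56/29
Subnets: 160.111.81.0/29, 160.111.81.8/29, 160.111.81.16/29, 160.111.81.24/29, 160.111.81.32/29, 160.111.81.40/29, 160.111.81.48/29, 160.111.81.56/29


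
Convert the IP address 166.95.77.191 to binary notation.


166 = 10100110
95 = 01011111
77 = 01001101
191 = 10111111
Binary: 10100110.01011111.01001101.10111111


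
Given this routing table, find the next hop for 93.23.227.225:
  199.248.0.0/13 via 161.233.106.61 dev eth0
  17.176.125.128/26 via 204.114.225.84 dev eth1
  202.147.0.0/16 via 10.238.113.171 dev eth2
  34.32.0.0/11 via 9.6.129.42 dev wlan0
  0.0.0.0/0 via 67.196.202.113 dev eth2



Longest prefix match for 93.23.227.225:
  /13 199.248.0.0: no
  /26 17.176.125.128: no
  /16 202.147.0.0: no
  /11 34.32.0.0: no
  /0 0.0.0.0: MATCH
Selected: next-hop 67.196.202.113 via eth2 (matched /0)


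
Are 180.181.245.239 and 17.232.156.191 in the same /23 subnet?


Mask: 255.255.254.0
180.181.245.239 AND mask = 180.181.244.0
17.232.156.191 AND mask = 17.232.156.0
No, different subnets (180.181.244.0 vs 17.232.156.0)


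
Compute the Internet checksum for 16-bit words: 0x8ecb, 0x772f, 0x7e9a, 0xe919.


Sum all words (with carry folding):
+ 0x8ecb = 0x8ecb
+ 0x772f = 0x05fb
+ 0x7e9a = 0x8495
+ 0xe919 = 0x6daf
One's complement: ~0x6daf
Checksum = 0x9250


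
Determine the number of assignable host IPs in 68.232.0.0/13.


Host bits = 32 - 13 = 19
Total addresses = 2^19 = 524288
Usable = total - 2 (network and broadcast)
Usable hosts: 524286


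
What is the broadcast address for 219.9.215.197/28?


Network: 219.9.215.192/28
Host bits = 4
Set all host bits to 1:
Broadcast: 219.9.215.207


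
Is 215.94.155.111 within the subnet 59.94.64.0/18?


Subnet network: 59.94.64.0
Test IP AND mask: 215.94.128.0
No, 215.94.155.111 is not in 59.94.64.0/18


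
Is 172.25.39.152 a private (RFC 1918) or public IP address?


RFC 1918 private ranges:
  10.0.0.0/8 (10.0.0.0 - 10.255.255.255)
  172.16.0.0/12 (172.16.0.0 - 172.31.255.255)
  192.168.0.0/16 (192.168.0.0 - 192.168.255.255)
Private (in 172.16.0.0/12)


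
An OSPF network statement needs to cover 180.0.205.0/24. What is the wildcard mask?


Subnet mask: 255.255.255.0
Wildcard = 255.255.255.255 - subnet mask
255 - 255 = 0
255 - 255 = 0
255 - 255 = 0
255 - 0 = 255
Wildcard: 0.0.0.255


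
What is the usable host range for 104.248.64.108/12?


Network: 104.240.0.0
Broadcast: 104.255.255.255
First usable = network + 1
Last usable = broadcast - 1
Range: 104.240.0.1 to 104.255.255.254


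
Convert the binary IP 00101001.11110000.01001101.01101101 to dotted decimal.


00101001 = 41
11110000 = 240
01001101 = 77
01101101 = 109
IP: 41.240.77.109


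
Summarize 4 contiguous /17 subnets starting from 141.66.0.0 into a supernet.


Original prefix: /17
Number of subnets: 4 = 2^2
New prefix = 17 - 2 = 15
Supernet: 141.66.0.0/15


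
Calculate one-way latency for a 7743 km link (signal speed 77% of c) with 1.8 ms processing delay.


Speed = 0.77 * 3e5 km/s = 231000 km/s
Propagation delay = 7743 / 231000 = 0.0335 s = 33.5195 ms
Processing delay = 1.8 ms
Total one-way latency = 35.3195 ms


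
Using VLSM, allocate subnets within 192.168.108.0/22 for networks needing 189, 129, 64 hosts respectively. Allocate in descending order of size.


189 hosts -> /24 (254 usable): 192.168.108.0/24
129 hosts -> /24 (254 usable): 192.168.109.0/24
64 hosts -> /25 (126 usable): 192.168.110.0/25
Allocation: 192.168.108.0/24 (189 hosts, 254 usable); 192.168.109.0/24 (129 hosts, 254 usable); 192.168.110.0/25 (64 hosts, 126 usable)


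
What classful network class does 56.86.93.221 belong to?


First octet: 56
Binary: 00111000
0xxxxxxx -> Class A (1-126)
Class A, default mask 255.0.0.0 (/8)


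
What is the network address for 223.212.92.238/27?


IP:   11011111.11010100.01011100.11101110
Mask: 11111111.11111111.11111111.11100000
AND operation:
Net:  11011111.11010100.01011100.11100000
Network: 223.212.92.224/27


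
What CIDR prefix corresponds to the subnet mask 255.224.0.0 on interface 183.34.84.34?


Binary: 11111111.11100000.00000000.00000000
Count leading 1s
Prefix: /11


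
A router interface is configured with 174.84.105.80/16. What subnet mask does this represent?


/16 means 16 network bits, 16 host bits
Binary: 11111111111111110000000000000000
Mask: 255.255.0.0


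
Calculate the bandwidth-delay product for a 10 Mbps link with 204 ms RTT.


BDP = bandwidth * RTT
= 10 Mbps * 204 ms
= 10 * 1e6 * 204 / 1000 bits
= 2040000 bits
= 255000 bytes
= 249.0234 KB
BDP = 2040000 bits (255000 bytes)


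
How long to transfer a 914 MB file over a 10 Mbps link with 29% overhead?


Effective throughput = 10 * (1 - 29/100) = 7.1 Mbps
File size in Mb = 914 * 8 = 7312 Mb
Time = 7312 / 7.1
Time = 1029.8592 seconds


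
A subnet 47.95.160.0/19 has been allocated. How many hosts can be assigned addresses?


Host bits = 32 - 19 = 13
Total addresses = 2^13 = 8192
Usable = total - 2 (network and broadcast)
Usable hosts: 8190


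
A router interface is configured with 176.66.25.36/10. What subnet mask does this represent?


/10 means 10 network bits, 22 host bits
Binary: 11111111110000000000000000000000
Mask: 255.192.0.0


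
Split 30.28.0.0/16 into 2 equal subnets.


New prefix = 16 + 1 = 17
Each subnet has 32768 addresses
  30.28.0.0/17
  30.28.128.0/17
Subnets: 30.28.0.0/17, 30.28.128.0/17


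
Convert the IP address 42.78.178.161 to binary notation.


42 = 00101010
78 = 01001110
178 = 10110010
161 = 10100001
Binary: 00101010.01001110.10110010.10100001


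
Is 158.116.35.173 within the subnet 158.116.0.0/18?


Subnet network: 158.116.0.0
Test IP AND mask: 158.116.0.0
Yes, 158.116.35.173 is in 158.116.0.0/18


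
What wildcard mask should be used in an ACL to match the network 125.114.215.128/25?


Subnet mask: 255.255.255.128
Wildcard = 255.255.255.255 - subnet mask
255 - 255 = 0
255 - 255 = 0
255 - 255 = 0
255 - 128 = 127
Wildcard: 0.0.0.127


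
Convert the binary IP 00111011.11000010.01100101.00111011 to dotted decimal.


00111011 = 59
11000010 = 194
01100101 = 101
00111011 = 59
IP: 59.194.101.59


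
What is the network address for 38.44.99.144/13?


IP:   00100110.00101100.01100011.10010000
Mask: 11111111.11111000.00000000.00000000
AND operation:
Net:  00100110.00101000.00000000.00000000
Network: 38.40.0.0/13


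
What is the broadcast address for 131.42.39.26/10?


Network: 131.0.0.0/10
Host bits = 22
Set all host bits to 1:
Broadcast: 131.63.255.255


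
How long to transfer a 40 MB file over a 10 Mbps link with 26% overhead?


Effective throughput = 10 * (1 - 26/100) = 7.4 Mbps
File size in Mb = 40 * 8 = 320 Mb
Time = 320 / 7.4
Time = 43.2432 seconds


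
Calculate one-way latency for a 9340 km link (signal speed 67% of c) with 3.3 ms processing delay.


Speed = 0.67 * 3e5 km/s = 201000 km/s
Propagation delay = 9340 / 201000 = 0.0465 s = 46.4677 ms
Processing delay = 3.3 ms
Total one-way latency = 49.7677 ms


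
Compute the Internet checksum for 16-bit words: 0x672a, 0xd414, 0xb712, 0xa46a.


Sum all words (with carry folding):
+ 0x672a = 0x672a
+ 0xd414 = 0x3b3f
+ 0xb712 = 0xf251
+ 0xa46a = 0x96bc
One's complement: ~0x96bc
Checksum = 0x6943


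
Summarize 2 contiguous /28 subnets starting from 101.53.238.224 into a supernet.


Original prefix: /28
Number of subnets: 2 = 2^1
New prefix = 28 - 1 = 27
Supernet: 101.53.238.224/27


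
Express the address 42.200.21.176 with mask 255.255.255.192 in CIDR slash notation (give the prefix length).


Binary: 11111111.11111111.11111111.11000000
Count leading 1s
Prefix: /26


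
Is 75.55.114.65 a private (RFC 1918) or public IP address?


RFC 1918 private ranges:
  10.0.0.0/8 (10.0.0.0 - 10.255.255.255)
  172.16.0.0/12 (172.16.0.0 - 172.31.255.255)
  192.168.0.0/16 (192.168.0.0 - 192.168.255.255)
Public (not in any RFC 1918 range)


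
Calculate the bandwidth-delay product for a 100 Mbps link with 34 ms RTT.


BDP = bandwidth * RTT
= 100 Mbps * 34 ms
= 100 * 1e6 * 34 / 1000 bits
= 3400000 bits
= 425000 bytes
= 415.0391 KB
BDP = 3400000 bits (425000 bytes)


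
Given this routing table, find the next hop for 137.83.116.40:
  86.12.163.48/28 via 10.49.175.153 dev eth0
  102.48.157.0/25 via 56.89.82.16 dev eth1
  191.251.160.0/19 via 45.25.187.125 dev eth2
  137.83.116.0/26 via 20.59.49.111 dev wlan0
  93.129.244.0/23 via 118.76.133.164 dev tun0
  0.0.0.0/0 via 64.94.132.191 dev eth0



Longest prefix match for 137.83.116.40:
  /28 86.12.163.48: no
  /25 102.48.157.0: no
  /19 191.251.160.0: no
  /26 137.83.116.0: MATCH
  /23 93.129.244.0: no
  /0 0.0.0.0: MATCH
Selected: next-hop 20.59.49.111 via wlan0 (matched /26)


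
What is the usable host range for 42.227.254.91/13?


Network: 42.224.0.0
Broadcast: 42.231.255.255
First usable = network + 1
Last usable = broadcast - 1
Range: 42.224.0.1 to 42.231.255.254


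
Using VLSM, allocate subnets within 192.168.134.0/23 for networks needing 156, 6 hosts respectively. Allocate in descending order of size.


156 hosts -> /24 (254 usable): 192.168.134.0/24
6 hosts -> /29 (6 usable): 192.168.135.0/29
Allocation: 192.168.134.0/24 (156 hosts, 254 usable); 192.168.135.0/29 (6 hosts, 6 usable)


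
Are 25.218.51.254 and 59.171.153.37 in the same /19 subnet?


Mask: 255.255.224.0
25.218.51.254 AND mask = 25.218.32.0
59.171.153.37 AND mask = 59.171.128.0
No, different subnets (25.218.32.0 vs 59.171.128.0)


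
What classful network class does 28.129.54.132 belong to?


First octet: 28
Binary: 00011100
0xxxxxxx -> Class A (1-126)
Class A, default mask 255.0.0.0 (/8)


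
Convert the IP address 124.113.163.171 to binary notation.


124 = 01111100
113 = 01110001
163 = 10100011
171 = 10101011
Binary: 01111100.01110001.10100011.10101011


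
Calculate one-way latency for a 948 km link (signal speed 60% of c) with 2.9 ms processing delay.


Speed = 0.6 * 3e5 km/s = 180000 km/s
Propagation delay = 948 / 180000 = 0.0053 s = 5.2667 ms
Processing delay = 2.9 ms
Total one-way latency = 8.1667 ms


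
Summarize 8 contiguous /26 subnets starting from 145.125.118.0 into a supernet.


Original prefix: /26
Number of subnets: 8 = 2^3
New prefix = 26 - 3 = 23
Supernet: 145.125.118.0/23


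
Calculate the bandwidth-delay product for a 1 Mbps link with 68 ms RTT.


BDP = bandwidth * RTT
= 1 Mbps * 68 ms
= 1 * 1e6 * 68 / 1000 bits
= 68000 bits
= 8500 bytes
= 8.3008 KB
BDP = 68000 bits (8500 bytes)


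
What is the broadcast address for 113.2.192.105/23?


Network: 113.2.192.0/23
Host bits = 9
Set all host bits to 1:
Broadcast: 113.2.193.255


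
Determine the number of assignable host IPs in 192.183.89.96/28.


Host bits = 32 - 28 = 4
Total addresses = 2^4 = 16
Usable = total - 2 (network and broadcast)
Usable hosts: 14


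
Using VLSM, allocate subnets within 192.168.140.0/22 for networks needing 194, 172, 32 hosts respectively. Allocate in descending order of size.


194 hosts -> /24 (254 usable): 192.168.140.0/24
172 hosts -> /24 (254 usable): 192.168.141.0/24
32 hosts -> /26 (62 usable): 192.168.142.0/26
Allocation: 192.168.140.0/24 (194 hosts, 254 usable); 192.168.141.0/24 (172 hosts, 254 usable); 192.168.142.0/26 (32 hosts, 62 usable)


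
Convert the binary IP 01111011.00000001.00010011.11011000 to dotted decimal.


01111011 = 123
00000001 = 1
00010011 = 19
11011000 = 216
IP: 123.1.19.216


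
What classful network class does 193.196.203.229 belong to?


First octet: 193
Binary: 11000001
110xxxxx -> Class C (192-223)
Class C, default mask 255.255.255.0 (/24)
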